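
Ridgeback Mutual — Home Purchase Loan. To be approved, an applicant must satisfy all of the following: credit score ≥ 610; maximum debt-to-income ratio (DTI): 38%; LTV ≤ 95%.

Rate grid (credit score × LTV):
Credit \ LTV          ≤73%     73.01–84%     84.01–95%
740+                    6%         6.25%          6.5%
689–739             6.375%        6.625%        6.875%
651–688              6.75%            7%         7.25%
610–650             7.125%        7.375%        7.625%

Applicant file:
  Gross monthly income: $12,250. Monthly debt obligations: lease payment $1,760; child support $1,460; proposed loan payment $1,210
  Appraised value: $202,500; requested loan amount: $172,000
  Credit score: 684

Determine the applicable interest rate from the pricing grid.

7.25%

Credit score 684 ≥ 610; Total monthly debts = (1,760 + 1,460 + 1,210) = 4,430. Debt-to-income = 4,430/12,250 = 36.2% — meets 38% limit
LTV: 172,000 ÷ 202,500 = 84.9%, within 95% cap
Row: 684 falls in 651–688. Column: 84.9% falls in 84.01–95%. Rate = 7.25%.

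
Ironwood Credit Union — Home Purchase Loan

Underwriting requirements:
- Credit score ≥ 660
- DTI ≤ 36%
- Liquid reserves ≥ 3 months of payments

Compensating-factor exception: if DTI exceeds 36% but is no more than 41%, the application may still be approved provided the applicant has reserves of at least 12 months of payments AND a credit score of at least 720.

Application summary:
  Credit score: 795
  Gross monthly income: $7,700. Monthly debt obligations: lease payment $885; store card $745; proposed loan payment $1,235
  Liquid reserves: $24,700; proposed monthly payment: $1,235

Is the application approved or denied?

Credit score 795 ≥ 660 (meets base)
Total debts = (885 + 745 + 1,235) = 2,865. DTI = 2,865/7,700 = 37.2% > 36% — standard DTI limit exceeded.
Liquid reserves cover 24,700/1,235 = 20.0 months — ≥ 3 required
37.2% falls in the override range (36%–41%), so the compensating-factor test applies.
Reserves 20.0 ≥ 12 months; credit score 795 ≥ 720.
Both compensating conditions met → exception applies.

Approved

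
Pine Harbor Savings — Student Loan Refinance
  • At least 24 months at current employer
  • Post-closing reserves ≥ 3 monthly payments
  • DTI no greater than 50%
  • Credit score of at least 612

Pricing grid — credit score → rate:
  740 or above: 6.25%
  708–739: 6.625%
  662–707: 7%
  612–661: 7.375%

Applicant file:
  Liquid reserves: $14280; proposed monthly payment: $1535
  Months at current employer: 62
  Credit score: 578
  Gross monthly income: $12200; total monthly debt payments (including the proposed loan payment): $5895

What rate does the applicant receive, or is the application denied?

Credit score 578 < 612 (below minimum)
Employment 62 ≥ 24 months
Reserves = 14,280/1,535 = 9.3 months ≥ 3
DTI: 5,895 ÷ 12,200 = 48.3%, within the 50% cap
Not all requirements met → denied.

Denied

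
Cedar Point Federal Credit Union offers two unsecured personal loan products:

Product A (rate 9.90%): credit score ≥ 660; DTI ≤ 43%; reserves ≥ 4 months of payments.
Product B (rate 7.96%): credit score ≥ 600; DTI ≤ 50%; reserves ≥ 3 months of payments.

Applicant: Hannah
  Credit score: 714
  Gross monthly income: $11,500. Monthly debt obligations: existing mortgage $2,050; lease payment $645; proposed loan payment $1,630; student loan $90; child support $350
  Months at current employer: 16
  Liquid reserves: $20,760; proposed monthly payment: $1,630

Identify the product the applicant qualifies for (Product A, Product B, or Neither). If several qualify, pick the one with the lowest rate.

Product B

Total debts = (2,050 + 645 + 1,630 + 90 + 350) = 4,765; DTI = 4,765/11,500 = 41.4%.
Reserves = 20,760/1,630 = 12.7 months.
Product A: score 714 ≥ 660; DTI 41.4% ≤ 43%; reserves 12.7 ≥ 4 mo → qualifies.
Product B: score 714 ≥ 600; DTI 41.4% ≤ 50%; reserves 12.7 ≥ 3 mo → qualifies.
Qualifying: Product A, Product B. Lowest rate is 7.96% → Product B.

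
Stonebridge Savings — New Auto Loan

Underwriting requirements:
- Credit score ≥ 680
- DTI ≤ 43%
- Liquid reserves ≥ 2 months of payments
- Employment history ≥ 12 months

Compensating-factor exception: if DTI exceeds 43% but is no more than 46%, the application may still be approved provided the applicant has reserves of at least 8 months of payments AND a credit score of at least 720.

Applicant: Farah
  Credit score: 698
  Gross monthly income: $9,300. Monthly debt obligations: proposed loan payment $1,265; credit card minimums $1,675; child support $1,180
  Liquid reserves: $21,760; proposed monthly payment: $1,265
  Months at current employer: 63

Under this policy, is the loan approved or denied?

Denied

Credit score 698 ≥ 680 (meets base)
Total debts = (1,265 + 1,675 + 1,180) = 4,120. DTI = 4,120/9,300 = 44.3% > 43% — standard DTI limit exceeded.
Reserves: 21,760 ÷ 1,265 = 17.2 months (meets 2-month minimum)
Employment 63 ≥ 12 months
DTI 44.3% is within the 43%–46% exception band; checking compensating factors.
Override check — reserves: 17.2 mo (ok); score: 698 (below 720).
Override conditions not both satisfied; exception does not apply.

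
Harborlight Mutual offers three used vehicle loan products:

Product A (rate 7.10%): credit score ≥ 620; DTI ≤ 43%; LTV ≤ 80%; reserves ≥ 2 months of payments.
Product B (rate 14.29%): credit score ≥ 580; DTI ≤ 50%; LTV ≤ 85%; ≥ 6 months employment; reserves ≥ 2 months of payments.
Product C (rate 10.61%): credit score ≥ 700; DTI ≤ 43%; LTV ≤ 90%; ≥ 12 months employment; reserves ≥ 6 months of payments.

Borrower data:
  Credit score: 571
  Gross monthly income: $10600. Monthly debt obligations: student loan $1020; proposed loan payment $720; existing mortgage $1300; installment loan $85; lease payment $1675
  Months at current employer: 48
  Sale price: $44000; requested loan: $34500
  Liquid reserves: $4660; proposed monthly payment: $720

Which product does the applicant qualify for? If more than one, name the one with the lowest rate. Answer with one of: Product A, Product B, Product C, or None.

None

Total debts = (1,020 + 720 + 1,300 + 85 + 1,675) = 4,800; DTI = 4,800/10,600 = 45.3%.
LTV = 34,500/44,000 = 78.4%.
Reserves = 4,660/720 = 6.5 months.
Product A: score 571 < 620; DTI 45.3% > 43%; LTV 78.4% ≤ 80%; reserves 6.5 ≥ 2 mo → does not qualify.
Product B: score 571 < 580; DTI 45.3% ≤ 50%; LTV 78.4% ≤ 85%; employment 48 ≥ 6 mo; reserves 6.5 ≥ 2 mo → does not qualify.
Product C: score 571 < 700; DTI 45.3% > 43%; LTV 78.4% ≤ 90%; employment 48 ≥ 12 mo; reserves 6.5 ≥ 6 mo → does not qualify.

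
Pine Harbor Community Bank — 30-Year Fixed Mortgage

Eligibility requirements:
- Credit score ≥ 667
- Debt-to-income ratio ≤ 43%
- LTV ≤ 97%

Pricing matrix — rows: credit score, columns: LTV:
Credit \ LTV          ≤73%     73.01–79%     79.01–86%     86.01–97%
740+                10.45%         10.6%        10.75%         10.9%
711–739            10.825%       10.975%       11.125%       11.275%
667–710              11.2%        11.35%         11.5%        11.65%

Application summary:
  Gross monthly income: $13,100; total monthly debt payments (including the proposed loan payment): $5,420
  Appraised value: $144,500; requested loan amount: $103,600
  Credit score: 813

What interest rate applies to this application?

10.45%

Credit score 813 ≥ 667; Debt-to-income = 5,420/13,100 = 41.4% — meets 43% limit
LTV = 103,600/144,500 = 71.7% ≤ 97%
Row: 813 falls in 740+. Column: 71.7% falls in ≤73%. Rate = 10.45%.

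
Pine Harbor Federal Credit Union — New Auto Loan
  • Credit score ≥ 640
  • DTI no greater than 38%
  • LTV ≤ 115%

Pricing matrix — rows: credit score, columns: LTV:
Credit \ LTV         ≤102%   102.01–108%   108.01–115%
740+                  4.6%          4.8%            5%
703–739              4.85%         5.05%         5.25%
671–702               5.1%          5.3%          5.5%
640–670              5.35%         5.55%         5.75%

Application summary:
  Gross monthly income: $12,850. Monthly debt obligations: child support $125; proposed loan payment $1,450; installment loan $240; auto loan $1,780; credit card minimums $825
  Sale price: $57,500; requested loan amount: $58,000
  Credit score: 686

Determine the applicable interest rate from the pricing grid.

5.1%

Credit score 686 ≥ 640; Total monthly debts = (125 + 1,450 + 240 + 1,780 + 825) = 4,420. DTI = 4,420/12,850 = 34.4% ≤ 38%
LTV = 58,000/57,500 = 100.9% ≤ 115%
Score 686 is in the 671–702 band; LTV 100.9% is in the ≤102% band → 5.1%.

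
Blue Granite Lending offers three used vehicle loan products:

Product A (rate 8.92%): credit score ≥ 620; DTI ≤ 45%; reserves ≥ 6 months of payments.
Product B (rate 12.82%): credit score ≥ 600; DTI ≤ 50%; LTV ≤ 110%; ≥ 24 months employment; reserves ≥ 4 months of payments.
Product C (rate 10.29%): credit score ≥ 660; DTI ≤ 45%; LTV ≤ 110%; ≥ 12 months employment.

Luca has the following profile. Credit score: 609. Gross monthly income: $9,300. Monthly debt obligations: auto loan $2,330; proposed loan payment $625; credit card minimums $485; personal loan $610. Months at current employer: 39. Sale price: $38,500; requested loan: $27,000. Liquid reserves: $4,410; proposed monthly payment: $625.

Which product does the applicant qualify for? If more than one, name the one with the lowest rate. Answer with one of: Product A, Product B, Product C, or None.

Total debts = (2,330 + 625 + 485 + 610) = 4,050; DTI = 4,050/9,300 = 43.5%.
LTV = 27,000/38,500 = 70.1%.
Reserves = 4,410/625 = 7.1 months.
Product A: score 609 < 620; DTI 43.5% ≤ 45%; reserves 7.1 ≥ 6 mo → does not qualify.
Product B: score 609 ≥ 600; DTI 43.5% ≤ 50%; LTV 70.1% ≤ 110%; employment 39 ≥ 24 mo; reserves 7.1 ≥ 4 mo → qualifies.
Product C: score 609 < 660; DTI 43.5% ≤ 45%; LTV 70.1% ≤ 110%; employment 39 ≥ 12 mo → does not qualify.

Product B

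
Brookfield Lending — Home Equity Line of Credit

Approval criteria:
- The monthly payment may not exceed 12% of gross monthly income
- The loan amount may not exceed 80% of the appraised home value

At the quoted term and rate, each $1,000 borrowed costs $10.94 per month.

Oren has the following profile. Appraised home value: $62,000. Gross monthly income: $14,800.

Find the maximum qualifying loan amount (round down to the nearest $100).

$49,600

Payment cap: 12% × $14,800 = $1,776/month.
At $10.94 per $1,000, that supports 1,776/10.94 × 1,000 ≈ $162,340 → $162,300.
LTV cap: 80% × $62,000 = $49,600 → $49,600.
Binding constraint: loan-to-value.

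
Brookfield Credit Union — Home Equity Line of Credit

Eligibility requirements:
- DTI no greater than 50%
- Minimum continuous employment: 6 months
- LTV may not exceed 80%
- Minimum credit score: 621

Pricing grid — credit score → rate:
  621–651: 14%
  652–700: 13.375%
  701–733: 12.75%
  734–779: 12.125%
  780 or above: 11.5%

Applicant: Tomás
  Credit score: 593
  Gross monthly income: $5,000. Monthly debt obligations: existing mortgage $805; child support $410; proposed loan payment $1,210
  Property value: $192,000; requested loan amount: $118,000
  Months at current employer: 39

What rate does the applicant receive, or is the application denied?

Denied

Credit score 593 < 621 (below minimum)
Total monthly debts = (805 + 410 + 1,210) = 2,425. DTI = 2,425/5,000 = 48.5% ≤ 50%
LTV = 118,000/192,000 = 61.5% ≤ 80%
Employment 39 ≥ 6 months
Not all requirements met → denied.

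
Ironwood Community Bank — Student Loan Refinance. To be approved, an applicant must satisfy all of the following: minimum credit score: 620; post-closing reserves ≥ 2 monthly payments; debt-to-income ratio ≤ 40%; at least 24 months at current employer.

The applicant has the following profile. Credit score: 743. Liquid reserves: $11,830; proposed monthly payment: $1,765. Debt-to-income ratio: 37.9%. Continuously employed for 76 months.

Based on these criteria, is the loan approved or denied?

Credit score 743 ≥ 620 (meets)
Reserves: 11,830 ÷ 1,765 = 6.7 months (meets 2-month minimum)
DTI 37.9% ≤ 40%
Employment 76 ≥ 24 months
All criteria satisfied.

Approved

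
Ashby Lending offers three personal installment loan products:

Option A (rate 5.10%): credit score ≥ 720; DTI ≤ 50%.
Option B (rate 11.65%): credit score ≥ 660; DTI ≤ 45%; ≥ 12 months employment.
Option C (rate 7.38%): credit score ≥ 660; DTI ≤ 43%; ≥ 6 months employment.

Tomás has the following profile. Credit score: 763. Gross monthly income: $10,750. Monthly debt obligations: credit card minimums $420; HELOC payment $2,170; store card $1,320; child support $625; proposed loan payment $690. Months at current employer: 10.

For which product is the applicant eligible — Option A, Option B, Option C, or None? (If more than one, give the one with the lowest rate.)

Total debts = (420 + 2,170 + 1,320 + 625 + 690) = 5,225; DTI = 5,225/10,750 = 48.6%.
Option A: score 763 ≥ 720; DTI 48.6% ≤ 50% → qualifies.
Option B: score 763 ≥ 660; DTI 48.6% > 45%; employment 10 < 12 mo → does not qualify.
Option C: score 763 ≥ 660; DTI 48.6% > 43%; employment 10 ≥ 6 mo → does not qualify.

Option A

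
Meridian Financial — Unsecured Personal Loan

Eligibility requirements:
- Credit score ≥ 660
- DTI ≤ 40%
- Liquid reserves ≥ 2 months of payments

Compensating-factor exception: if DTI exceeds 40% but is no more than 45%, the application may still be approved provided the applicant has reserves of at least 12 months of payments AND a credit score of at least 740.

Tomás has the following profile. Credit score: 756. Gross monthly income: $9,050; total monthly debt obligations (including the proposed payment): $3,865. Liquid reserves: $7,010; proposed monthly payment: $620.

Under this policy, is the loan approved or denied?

Credit score 756 ≥ 660 (meets base)
DTI: 3,865 ÷ 9,050 = 42.7%, over the 40% base limit.
Liquid reserves cover 7,010/620 = 11.3 months — ≥ 2 required
DTI 42.7% is within the 40%–45% exception band; checking compensating factors.
Reserves 11.3 < 12 months; credit score 756 ≥ 740.
Compensating-factor requirement not fully met.

Denied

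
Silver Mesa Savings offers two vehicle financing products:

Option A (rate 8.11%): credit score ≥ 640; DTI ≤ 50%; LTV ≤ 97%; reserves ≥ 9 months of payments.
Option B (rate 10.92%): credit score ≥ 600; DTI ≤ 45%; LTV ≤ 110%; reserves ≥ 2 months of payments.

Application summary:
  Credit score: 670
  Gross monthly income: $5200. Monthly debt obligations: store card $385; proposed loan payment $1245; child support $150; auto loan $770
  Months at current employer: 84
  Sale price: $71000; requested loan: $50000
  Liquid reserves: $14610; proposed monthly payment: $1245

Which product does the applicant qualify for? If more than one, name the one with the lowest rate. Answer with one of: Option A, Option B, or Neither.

Option A

Total debts = (385 + 1,245 + 150 + 770) = 2,550; DTI = 2,550/5,200 = 49%.
LTV = 50,000/71,000 = 70.4%.
Reserves = 14,610/1,245 = 11.7 months.
Option A: score 670 ≥ 640; DTI 49% ≤ 50%; LTV 70.4% ≤ 97%; reserves 11.7 ≥ 9 mo → qualifies.
Option B: score 670 ≥ 600; DTI 49% > 45%; LTV 70.4% ≤ 110%; reserves 11.7 ≥ 2 mo → does not qualify.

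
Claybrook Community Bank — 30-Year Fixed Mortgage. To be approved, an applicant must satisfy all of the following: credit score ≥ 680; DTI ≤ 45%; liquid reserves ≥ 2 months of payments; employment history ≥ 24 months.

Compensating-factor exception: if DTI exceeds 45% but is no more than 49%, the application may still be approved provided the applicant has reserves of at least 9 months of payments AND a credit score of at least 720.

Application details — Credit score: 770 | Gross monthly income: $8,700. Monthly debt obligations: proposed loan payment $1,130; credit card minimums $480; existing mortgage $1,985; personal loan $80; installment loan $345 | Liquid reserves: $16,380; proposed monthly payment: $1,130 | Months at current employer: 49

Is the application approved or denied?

Approved

Credit score 770 ≥ 680 (meets base)
Total debts = (1,130 + 480 + 1,985 + 80 + 345) = 4,020. DTI = 4,020/8,700 = 46.2% > 45% — standard DTI limit exceeded.
Liquid reserves cover 16,380/1,130 = 14.5 months — ≥ 2 required
Employment 49 ≥ 24 months
DTI 46.2% is within the 45%–49% exception band; checking compensating factors.
Override check — reserves: 14.5 mo (ok); score: 770 (ok).
Both override conditions satisfied; DTI exception granted.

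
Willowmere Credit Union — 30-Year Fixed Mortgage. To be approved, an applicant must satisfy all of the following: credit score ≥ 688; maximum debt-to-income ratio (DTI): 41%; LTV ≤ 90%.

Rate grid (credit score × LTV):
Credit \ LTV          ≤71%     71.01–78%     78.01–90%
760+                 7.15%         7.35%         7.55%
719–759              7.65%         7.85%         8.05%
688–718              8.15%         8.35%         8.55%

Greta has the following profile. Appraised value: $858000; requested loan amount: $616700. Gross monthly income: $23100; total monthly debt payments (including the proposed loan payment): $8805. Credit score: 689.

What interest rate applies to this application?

Credit score 689 ≥ 688; DTI = 8,805/23,100 = 38.1% ≤ 41%
Loan-to-value = 616,700/858,000 = 71.9% — pass (90% max)
Row: 689 falls in 688–718. Column: 71.9% falls in 71.01–78%. Rate = 8.35%.

8.35%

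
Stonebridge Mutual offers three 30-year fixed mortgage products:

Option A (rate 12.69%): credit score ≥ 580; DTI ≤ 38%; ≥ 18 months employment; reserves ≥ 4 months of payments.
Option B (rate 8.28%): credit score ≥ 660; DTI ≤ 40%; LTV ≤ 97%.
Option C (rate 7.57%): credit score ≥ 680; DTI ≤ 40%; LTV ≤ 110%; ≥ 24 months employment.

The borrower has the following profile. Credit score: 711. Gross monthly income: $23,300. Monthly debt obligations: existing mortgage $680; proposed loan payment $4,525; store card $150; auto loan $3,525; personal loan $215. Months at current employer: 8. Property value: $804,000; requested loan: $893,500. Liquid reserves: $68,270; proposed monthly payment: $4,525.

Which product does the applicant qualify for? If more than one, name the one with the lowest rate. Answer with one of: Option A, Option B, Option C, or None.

Total debts = (680 + 4,525 + 150 + 3,525 + 215) = 9,095; DTI = 9,095/23,300 = 39%.
LTV = 893,500/804,000 = 111.1%.
Reserves = 68,270/4,525 = 15.1 months.
Option A: score 711 ≥ 580; DTI 39% > 38%; employment 8 < 18 mo; reserves 15.1 ≥ 4 mo → does not qualify.
Option B: score 711 ≥ 660; DTI 39% ≤ 40%; LTV 111.1% > 97% → does not qualify.
Option C: score 711 ≥ 680; DTI 39% ≤ 40%; LTV 111.1% > 110%; employment 8 < 24 mo → does not qualify.

None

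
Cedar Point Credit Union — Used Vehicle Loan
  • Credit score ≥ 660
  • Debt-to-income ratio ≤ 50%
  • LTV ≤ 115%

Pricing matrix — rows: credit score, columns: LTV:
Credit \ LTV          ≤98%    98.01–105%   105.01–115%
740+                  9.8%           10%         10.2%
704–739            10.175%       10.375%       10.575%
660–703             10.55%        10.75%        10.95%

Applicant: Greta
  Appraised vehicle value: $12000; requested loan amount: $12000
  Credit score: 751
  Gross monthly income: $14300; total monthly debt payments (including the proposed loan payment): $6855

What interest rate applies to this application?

Credit score 751 ≥ 660; DTI = 6,855/14,300 = 47.9% ≤ 50%
Loan-to-value = 12,000/12,000 = 100% — pass (115% max)
Credit 751 → row 740+; LTV 100% → column 98.01–105%. Grid cell → 10%.

10%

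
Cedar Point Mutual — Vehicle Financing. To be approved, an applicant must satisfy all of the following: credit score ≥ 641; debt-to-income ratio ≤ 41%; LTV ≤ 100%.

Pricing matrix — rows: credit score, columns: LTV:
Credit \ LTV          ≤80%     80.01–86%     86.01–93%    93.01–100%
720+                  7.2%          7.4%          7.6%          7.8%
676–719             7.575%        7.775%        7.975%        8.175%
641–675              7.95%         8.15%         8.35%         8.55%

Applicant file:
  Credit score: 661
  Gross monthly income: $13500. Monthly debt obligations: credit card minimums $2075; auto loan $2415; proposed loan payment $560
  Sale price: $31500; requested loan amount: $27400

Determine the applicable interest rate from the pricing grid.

Credit score 661 ≥ 641; Total monthly debts = (2,075 + 2,415 + 560) = 5,050. DTI = 5,050/13,500 = 37.4% ≤ 41%
LTV = 27,400/31,500 = 87% ≤ 100%
Row: 661 falls in 641–675. Column: 87% falls in 86.01–93%. Rate = 8.35%.

8.35%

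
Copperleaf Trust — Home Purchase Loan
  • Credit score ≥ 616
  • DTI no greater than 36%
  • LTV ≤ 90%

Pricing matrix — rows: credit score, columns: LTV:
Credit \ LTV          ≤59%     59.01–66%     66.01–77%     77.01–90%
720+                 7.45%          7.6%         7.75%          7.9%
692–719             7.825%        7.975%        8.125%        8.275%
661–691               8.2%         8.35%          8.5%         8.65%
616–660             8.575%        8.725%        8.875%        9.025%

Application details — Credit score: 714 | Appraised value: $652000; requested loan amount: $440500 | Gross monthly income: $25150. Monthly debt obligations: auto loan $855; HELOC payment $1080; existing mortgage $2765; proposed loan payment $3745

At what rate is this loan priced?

8.125%

Credit score 714 ≥ 616; Total monthly debts = (855 + 1,080 + 2,765 + 3,745) = 8,445. Debt-to-income = 8,445/25,150 = 33.6% — meets 36% limit
LTV = 440,500/652,000 = 67.6% ≤ 90%
Row: 714 falls in 692–719. Column: 67.6% falls in 66.01–77%. Rate = 8.125%.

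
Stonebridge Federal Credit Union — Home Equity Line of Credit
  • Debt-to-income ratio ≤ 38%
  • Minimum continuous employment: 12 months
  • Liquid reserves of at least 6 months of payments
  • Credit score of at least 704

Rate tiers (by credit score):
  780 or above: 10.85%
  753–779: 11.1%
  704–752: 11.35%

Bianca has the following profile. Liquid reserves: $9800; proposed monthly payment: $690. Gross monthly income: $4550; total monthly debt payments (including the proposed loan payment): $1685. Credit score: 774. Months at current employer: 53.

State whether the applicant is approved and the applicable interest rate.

Credit score 774 ≥ 704 (meets minimum)
DTI = 1,685/4,550 = 37% ≤ 38%
Liquid reserves cover 9,800/690 = 14.2 months — ≥ 6 required
Employment 53 ≥ 12 months
All requirements met. Score 774 falls in the 753–779 tier → 11.1%.

Approved at 11.1%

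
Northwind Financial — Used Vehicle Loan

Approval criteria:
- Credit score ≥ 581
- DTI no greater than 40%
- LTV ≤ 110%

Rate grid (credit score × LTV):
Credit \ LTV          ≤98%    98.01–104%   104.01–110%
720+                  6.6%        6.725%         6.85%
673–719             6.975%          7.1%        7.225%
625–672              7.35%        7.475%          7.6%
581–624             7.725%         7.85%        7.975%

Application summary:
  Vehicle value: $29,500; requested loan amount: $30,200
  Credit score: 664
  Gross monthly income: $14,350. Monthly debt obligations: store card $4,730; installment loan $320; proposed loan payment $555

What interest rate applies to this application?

7.475%

Credit score 664 ≥ 581; Total monthly debts = (4,730 + 320 + 555) = 5,605. DTI: 5,605 ÷ 14,350 = 39.1%, within the 40% cap
Loan-to-value = 30,200/29,500 = 102.4% — pass (110% max)
Row: 664 falls in 625–672. Column: 102.4% falls in 98.01–104%. Rate = 7.475%.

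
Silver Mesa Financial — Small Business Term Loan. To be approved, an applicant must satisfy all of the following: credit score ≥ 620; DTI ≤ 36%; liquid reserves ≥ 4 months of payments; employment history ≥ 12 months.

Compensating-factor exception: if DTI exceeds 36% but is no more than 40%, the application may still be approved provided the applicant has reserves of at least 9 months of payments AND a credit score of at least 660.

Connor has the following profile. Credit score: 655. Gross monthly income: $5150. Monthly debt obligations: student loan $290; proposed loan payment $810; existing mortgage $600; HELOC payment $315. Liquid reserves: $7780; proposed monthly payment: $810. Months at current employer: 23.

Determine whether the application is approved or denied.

Credit score 655 ≥ 620 (meets base)
Total debts = (290 + 810 + 600 + 315) = 2,015. DTI: 2,015 ÷ 5,150 = 39.1%, over the 36% base limit.
Reserves = 7,780/810 = 9.6 months ≥ 4
Employment 23 ≥ 12 months
DTI 39.1% is within the 36%–40% exception band; checking compensating factors.
Reserves 9.6 ≥ 9 months; credit score 655 < 660.
Compensating-factor requirement not fully met.

Denied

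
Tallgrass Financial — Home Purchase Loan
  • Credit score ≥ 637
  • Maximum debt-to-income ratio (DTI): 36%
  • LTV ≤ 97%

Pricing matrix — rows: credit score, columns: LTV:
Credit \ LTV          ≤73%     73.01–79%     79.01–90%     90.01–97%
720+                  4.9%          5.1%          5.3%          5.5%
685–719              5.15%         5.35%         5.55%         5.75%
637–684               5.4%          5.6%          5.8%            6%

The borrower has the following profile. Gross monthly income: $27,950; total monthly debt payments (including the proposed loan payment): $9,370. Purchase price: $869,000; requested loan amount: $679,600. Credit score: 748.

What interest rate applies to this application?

5.1%

Credit score 748 ≥ 637; DTI: 9,370 ÷ 27,950 = 33.5%, within the 36% cap
Loan-to-value = 679,600/869,000 = 78.2% — pass (97% max)
Score 748 is in the 720+ band; LTV 78.2% is in the 73.01–79% band → 5.1%.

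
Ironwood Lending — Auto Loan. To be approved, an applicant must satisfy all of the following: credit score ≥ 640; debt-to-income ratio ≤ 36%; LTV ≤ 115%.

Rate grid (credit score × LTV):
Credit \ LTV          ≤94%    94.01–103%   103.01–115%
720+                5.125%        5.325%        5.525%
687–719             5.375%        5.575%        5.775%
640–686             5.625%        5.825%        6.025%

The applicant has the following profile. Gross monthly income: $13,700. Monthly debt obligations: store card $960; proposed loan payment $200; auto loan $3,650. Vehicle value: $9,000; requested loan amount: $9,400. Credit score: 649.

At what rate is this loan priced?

6.025%

Credit score 649 ≥ 640; Total monthly debts = (960 + 200 + 3,650) = 4,810. DTI = 4,810/13,700 = 35.1% ≤ 36%
LTV = 9,400/9,000 = 104.4% ≤ 115%
Credit 649 → row 640–686; LTV 104.4% → column 103.01–115%. Grid cell → 6.025%.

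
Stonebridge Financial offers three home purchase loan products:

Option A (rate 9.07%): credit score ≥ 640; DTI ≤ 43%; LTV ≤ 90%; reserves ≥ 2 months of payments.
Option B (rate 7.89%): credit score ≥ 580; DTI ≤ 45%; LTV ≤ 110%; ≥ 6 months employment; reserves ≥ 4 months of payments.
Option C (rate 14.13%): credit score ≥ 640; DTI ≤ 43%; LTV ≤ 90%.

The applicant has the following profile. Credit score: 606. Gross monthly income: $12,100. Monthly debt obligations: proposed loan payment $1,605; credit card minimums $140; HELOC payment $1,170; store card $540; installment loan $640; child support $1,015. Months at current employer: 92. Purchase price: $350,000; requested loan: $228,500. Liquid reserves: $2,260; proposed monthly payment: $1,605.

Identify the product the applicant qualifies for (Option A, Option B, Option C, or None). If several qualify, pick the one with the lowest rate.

Total debts = (1,605 + 140 + 1,170 + 540 + 640 + 1,015) = 5,110; DTI = 5,110/12,100 = 42.2%.
LTV = 228,500/350,000 = 65.3%.
Reserves = 2,260/1,605 = 1.4 months.
Option A: score 606 < 640; DTI 42.2% ≤ 43%; LTV 65.3% ≤ 90%; reserves 1.4 < 2 mo → does not qualify.
Option B: score 606 ≥ 580; DTI 42.2% ≤ 45%; LTV 65.3% ≤ 110%; employment 92 ≥ 6 mo; reserves 1.4 < 4 mo → does not qualify.
Option C: score 606 < 640; DTI 42.2% ≤ 43%; LTV 65.3% ≤ 90% → does not qualify.

None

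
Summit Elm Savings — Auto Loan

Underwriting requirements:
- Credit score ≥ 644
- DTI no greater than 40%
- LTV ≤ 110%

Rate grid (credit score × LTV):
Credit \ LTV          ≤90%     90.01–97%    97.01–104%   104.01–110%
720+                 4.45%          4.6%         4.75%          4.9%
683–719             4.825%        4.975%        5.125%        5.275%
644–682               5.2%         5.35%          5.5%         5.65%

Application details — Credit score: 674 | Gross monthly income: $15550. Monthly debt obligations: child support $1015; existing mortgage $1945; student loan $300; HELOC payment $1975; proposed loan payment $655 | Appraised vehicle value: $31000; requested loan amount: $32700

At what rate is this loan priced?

5.65%

Credit score 674 ≥ 644; Total monthly debts = (1,015 + 1,945 + 300 + 1,975 + 655) = 5,890. DTI = 5,890/15,550 = 37.9% ≤ 40%
Loan-to-value = 32,700/31,000 = 105.5% — pass (110% max)
Credit 674 → row 644–682; LTV 105.5% → column 104.01–110%. Grid cell → 5.65%.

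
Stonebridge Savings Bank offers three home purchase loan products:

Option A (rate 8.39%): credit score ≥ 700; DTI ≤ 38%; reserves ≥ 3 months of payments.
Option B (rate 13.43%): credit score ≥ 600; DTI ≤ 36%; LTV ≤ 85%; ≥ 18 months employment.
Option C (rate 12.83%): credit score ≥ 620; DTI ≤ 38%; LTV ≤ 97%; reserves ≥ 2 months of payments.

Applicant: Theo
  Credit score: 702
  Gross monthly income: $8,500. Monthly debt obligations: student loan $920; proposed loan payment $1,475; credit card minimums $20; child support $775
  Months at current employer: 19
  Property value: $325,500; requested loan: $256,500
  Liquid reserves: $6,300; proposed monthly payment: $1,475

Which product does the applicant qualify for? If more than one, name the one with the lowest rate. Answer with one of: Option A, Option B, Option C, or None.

Total debts = (920 + 1,475 + 20 + 775) = 3,190; DTI = 3,190/8,500 = 37.5%.
LTV = 256,500/325,500 = 78.8%.
Reserves = 6,300/1,475 = 4.3 months.
Option A: score 702 ≥ 700; DTI 37.5% ≤ 38%; reserves 4.3 ≥ 3 mo → qualifies.
Option B: score 702 ≥ 600; DTI 37.5% > 36%; LTV 78.8% ≤ 85%; employment 19 ≥ 18 mo → does not qualify.
Option C: score 702 ≥ 620; DTI 37.5% ≤ 38%; LTV 78.8% ≤ 97%; reserves 4.3 ≥ 2 mo → qualifies.
Qualifying: Option A, Option C. Lowest rate is 8.39% → Option A.

Option A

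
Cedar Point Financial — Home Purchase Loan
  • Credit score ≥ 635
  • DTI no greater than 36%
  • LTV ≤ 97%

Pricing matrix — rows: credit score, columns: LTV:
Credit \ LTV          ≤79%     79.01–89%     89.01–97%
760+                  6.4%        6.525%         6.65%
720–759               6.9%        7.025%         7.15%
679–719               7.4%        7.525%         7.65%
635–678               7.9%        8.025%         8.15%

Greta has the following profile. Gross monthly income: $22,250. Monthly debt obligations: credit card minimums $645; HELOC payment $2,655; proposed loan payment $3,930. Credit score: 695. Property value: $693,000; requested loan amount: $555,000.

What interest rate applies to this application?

7.525%

Credit score 695 ≥ 635; Total monthly debts = (645 + 2,655 + 3,930) = 7,230. DTI = 7,230/22,250 = 32.5% ≤ 36%
LTV: 555,000 ÷ 693,000 = 80.1%, within 97% cap
Score 695 is in the 679–719 band; LTV 80.1% is in the 79.01–89% band → 7.525%.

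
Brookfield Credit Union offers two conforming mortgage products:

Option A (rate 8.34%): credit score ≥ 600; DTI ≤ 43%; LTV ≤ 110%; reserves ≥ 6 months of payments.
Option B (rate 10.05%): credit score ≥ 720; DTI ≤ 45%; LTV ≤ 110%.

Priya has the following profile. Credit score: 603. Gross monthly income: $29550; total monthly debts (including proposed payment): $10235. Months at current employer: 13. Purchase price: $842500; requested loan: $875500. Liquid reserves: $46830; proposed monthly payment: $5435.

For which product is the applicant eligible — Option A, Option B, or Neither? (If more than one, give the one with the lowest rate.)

DTI = 10,235/29,550 = 34.6%.
LTV = 875,500/842,500 = 103.9%.
Reserves = 46,830/5,435 = 8.6 months.
Option A: score 603 ≥ 600; DTI 34.6% ≤ 43%; LTV 103.9% ≤ 110%; reserves 8.6 ≥ 6 mo → qualifies.
Option B: score 603 < 720; DTI 34.6% ≤ 45%; LTV 103.9% ≤ 110% → does not qualify.

Option A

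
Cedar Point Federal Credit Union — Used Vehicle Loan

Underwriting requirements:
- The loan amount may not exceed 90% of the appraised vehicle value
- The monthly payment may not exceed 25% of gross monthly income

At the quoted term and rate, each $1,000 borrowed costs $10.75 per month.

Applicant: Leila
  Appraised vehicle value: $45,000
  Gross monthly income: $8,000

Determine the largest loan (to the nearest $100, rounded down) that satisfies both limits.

Payment cap: 25% × $8,000 = $2,000/month.
At $10.75 per $1,000, that supports 2,000/10.75 × 1,000 ≈ $186,046 → $186,000.
LTV cap: 90% × $45,000 = $40,500 → $40,500.
Binding constraint: loan-to-value.

$40,500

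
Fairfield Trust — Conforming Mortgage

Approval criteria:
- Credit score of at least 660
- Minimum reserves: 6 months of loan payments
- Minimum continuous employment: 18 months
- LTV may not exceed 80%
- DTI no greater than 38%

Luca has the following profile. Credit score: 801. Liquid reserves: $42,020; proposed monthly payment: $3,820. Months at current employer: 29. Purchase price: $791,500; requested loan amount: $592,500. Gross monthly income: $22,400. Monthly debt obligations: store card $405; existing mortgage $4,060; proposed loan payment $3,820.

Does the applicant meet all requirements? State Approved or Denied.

Approved

Credit score 801 ≥ 660 (meets)
Reserves = 42,020/3,820 = 11.0 months ≥ 6
Employment 29 ≥ 18 months
LTV = 592,500/791,500 = 74.9% ≤ 80%
Total monthly debts = (405 + 4,060 + 3,820) = 8,285. DTI = 8,285/22,400 = 37% ≤ 38%
All criteria satisfied.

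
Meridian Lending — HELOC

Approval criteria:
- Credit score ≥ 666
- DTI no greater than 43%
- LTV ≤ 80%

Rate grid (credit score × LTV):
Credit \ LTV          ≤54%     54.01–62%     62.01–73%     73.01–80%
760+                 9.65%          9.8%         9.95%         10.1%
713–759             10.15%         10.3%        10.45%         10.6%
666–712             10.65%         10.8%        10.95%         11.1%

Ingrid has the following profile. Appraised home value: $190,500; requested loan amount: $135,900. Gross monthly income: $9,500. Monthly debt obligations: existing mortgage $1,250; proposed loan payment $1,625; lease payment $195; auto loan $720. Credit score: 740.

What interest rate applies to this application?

Credit score 740 ≥ 666; Total monthly debts = (1,250 + 1,625 + 195 + 720) = 3,790. Debt-to-income = 3,790/9,500 = 39.9% — meets 43% limit
LTV = 135,900/190,500 = 71.3% ≤ 80%
Credit 740 → row 713–759; LTV 71.3% → column 62.01–73%. Grid cell → 10.45%.

10.45%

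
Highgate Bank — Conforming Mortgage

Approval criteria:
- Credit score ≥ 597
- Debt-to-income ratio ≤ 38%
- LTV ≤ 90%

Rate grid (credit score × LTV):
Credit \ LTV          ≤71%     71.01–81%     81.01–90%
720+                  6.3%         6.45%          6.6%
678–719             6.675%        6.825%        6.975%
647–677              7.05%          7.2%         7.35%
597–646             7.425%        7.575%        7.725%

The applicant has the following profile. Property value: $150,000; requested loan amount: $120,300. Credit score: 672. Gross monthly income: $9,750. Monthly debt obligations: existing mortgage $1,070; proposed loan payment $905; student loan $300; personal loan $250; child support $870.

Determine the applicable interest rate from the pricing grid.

7.2%

Credit score 672 ≥ 597; Total monthly debts = (1,070 + 905 + 300 + 250 + 870) = 3,395. DTI = 3,395/9,750 = 34.8% ≤ 38%
Loan-to-value = 120,300/150,000 = 80.2% — pass (90% max)
Credit 672 → row 647–677; LTV 80.2% → column 71.01–81%. Grid cell → 7.2%.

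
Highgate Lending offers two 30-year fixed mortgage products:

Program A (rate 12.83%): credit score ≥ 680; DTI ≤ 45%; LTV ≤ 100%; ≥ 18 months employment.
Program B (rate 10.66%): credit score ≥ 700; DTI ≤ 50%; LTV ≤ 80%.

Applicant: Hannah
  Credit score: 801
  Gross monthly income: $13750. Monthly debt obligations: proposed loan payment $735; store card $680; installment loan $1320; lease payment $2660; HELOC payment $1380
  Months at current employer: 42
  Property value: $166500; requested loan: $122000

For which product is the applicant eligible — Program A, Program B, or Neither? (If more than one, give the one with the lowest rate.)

Total debts = (735 + 680 + 1,320 + 2,660 + 1,380) = 6,775; DTI = 6,775/13,750 = 49.3%.
LTV = 122,000/166,500 = 73.3%.
Program A: score 801 ≥ 680; DTI 49.3% > 45%; LTV 73.3% ≤ 100%; employment 42 ≥ 18 mo → does not qualify.
Program B: score 801 ≥ 700; DTI 49.3% ≤ 50%; LTV 73.3% ≤ 80% → qualifies.

Program B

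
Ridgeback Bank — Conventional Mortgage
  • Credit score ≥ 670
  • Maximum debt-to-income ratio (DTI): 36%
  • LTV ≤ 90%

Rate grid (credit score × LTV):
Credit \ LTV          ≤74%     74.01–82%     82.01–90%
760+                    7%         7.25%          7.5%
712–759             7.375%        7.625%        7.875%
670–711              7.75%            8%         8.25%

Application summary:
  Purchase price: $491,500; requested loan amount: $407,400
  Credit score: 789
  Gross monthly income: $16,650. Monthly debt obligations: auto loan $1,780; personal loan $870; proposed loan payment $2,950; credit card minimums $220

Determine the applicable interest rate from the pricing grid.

Credit score 789 ≥ 670; Total monthly debts = (1,780 + 870 + 2,950 + 220) = 5,820. DTI = 5,820/16,650 = 35% ≤ 36%
Loan-to-value = 407,400/491,500 = 82.9% — pass (90% max)
Score 789 is in the 760+ band; LTV 82.9% is in the 82.01–90% band → 7.5%.

7.5%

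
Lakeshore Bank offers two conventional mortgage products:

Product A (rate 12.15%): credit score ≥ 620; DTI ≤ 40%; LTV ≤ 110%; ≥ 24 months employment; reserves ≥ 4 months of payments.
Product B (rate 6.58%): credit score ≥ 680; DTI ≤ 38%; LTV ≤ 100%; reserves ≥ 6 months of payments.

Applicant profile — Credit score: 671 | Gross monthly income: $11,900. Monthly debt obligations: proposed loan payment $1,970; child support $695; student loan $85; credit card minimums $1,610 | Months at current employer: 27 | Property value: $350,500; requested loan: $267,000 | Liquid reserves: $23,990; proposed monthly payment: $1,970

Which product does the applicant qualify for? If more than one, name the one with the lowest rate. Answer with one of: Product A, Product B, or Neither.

Total debts = (1,970 + 695 + 85 + 1,610) = 4,360; DTI = 4,360/11,900 = 36.6%.
LTV = 267,000/350,500 = 76.2%.
Reserves = 23,990/1,970 = 12.2 months.
Product A: score 671 ≥ 620; DTI 36.6% ≤ 40%; LTV 76.2% ≤ 110%; employment 27 ≥ 24 mo; reserves 12.2 ≥ 4 mo → qualifies.
Product B: score 671 < 680; DTI 36.6% ≤ 38%; LTV 76.2% ≤ 100%; reserves 12.2 ≥ 6 mo → does not qualify.

Product A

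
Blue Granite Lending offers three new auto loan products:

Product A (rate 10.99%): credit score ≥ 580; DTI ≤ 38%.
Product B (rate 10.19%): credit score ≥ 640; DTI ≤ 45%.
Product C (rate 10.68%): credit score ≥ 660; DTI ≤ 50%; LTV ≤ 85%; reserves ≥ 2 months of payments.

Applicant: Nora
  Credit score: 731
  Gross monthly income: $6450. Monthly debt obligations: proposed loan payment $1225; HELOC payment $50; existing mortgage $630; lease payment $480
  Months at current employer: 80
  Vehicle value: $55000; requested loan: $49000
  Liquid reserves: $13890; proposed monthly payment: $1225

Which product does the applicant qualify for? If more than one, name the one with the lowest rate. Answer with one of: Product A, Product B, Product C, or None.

Product B

Total debts = (1,225 + 50 + 630 + 480) = 2,385; DTI = 2,385/6,450 = 37%.
LTV = 49,000/55,000 = 89.1%.
Reserves = 13,890/1,225 = 11.3 months.
Product A: score 731 ≥ 580; DTI 37% ≤ 38% → qualifies.
Product B: score 731 ≥ 640; DTI 37% ≤ 45% → qualifies.
Product C: score 731 ≥ 660; DTI 37% ≤ 50%; LTV 89.1% > 85%; reserves 11.3 ≥ 2 mo → does not qualify.
Qualifying: Product A, Product B. Lowest rate is 10.19% → Product B.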